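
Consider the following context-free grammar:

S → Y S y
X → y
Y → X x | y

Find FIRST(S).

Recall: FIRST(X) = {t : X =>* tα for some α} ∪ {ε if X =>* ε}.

We compute FIRST(S) using the standard algorithm.
FIRST(S) = {y}
FIRST(X) = {y}
FIRST(Y) = {y}
Therefore, FIRST(S) = {y}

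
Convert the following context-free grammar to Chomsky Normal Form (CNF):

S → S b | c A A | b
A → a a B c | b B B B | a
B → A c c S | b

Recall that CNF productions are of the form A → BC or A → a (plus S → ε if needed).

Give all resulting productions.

TB → b; TC → c; S → b; TA → a; A → a; B → b; S → S TB; S → TC X0; X0 → A A; A → TA X1; X1 → TA X2; X2 → B TC; A → TB X3; X3 → B X4; X4 → B B; B → A X5; X5 → TC X6; X6 → TC S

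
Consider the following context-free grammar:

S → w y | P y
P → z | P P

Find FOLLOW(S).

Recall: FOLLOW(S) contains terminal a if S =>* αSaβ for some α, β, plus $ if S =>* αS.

We compute FOLLOW(S) using the standard algorithm.
FOLLOW(S) starts with {$}.
FIRST(P) = {z}
FIRST(S) = {w, z}
FOLLOW(P) = {y, z}
FOLLOW(S) = {$}
Therefore, FOLLOW(S) = {$}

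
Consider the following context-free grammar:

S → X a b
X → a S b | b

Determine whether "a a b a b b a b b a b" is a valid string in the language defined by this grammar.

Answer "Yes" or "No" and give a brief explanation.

Yes - a valid derivation exists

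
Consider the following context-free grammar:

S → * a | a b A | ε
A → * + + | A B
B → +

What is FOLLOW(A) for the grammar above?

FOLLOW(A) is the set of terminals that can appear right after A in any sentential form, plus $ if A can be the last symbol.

We compute FOLLOW(A) using the standard algorithm.
FOLLOW(S) starts with {$}.
FIRST(A) = {*}
FIRST(B) = {+}
FIRST(S) = {*, a, ε}
FOLLOW(A) = {$, +}
FOLLOW(B) = {$, +}
FOLLOW(S) = {$}
Therefore, FOLLOW(A) = {$, +}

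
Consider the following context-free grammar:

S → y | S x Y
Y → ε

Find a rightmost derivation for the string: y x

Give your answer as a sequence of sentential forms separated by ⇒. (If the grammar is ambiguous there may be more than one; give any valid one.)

S ⇒ S x Y ⇒ S x ⇒ y x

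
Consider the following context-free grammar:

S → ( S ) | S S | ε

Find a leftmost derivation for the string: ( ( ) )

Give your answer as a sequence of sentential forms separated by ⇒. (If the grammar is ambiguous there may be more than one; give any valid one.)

S ⇒ ( S ) ⇒ ( ( S ) ) ⇒ ( ( ) )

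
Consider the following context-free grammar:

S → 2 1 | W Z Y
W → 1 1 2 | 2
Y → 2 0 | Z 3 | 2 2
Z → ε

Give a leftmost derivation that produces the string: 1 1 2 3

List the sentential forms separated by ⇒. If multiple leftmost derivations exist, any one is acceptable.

S ⇒ W Z Y ⇒ 1 1 2 Z Y ⇒ 1 1 2 Y ⇒ 1 1 2 Z 3 ⇒ 1 1 2 3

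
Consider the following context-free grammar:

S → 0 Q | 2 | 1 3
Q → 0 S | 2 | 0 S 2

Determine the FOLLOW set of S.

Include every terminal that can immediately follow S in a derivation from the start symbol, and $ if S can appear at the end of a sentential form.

We compute FOLLOW(S) using the standard algorithm.
FOLLOW(S) starts with {$}.
FIRST(Q) = {0, 2}
FIRST(S) = {0, 1, 2}
FOLLOW(Q) = {$, 2}
FOLLOW(S) = {$, 2}
Therefore, FOLLOW(S) = {$, 2}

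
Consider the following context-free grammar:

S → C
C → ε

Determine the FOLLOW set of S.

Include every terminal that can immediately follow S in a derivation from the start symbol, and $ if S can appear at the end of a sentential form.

We compute FOLLOW(S) using the standard algorithm.
FOLLOW(S) starts with {$}.
FIRST(C) = {ε}
FIRST(S) = {ε}
FOLLOW(C) = {$}
FOLLOW(S) = {$}
Therefore, FOLLOW(S) = {$}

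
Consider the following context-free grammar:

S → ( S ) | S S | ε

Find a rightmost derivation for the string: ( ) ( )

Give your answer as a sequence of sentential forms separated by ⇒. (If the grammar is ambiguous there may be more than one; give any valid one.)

S ⇒ S S ⇒ S ( S ) ⇒ S ( ) ⇒ ( S ) ( ) ⇒ ( ) ( )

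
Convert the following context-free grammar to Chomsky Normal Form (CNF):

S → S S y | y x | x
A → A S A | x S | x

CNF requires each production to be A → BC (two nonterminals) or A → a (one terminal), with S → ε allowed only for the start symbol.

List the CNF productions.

TY → y; TX → x; S → x; A → x; S → S X0; X0 → S TY; S → TY TX; A → A X1; X1 → S A; A → TX S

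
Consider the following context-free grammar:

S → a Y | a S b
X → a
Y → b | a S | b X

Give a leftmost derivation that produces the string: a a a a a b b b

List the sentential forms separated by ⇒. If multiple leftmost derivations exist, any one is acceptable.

S ⇒ a S b ⇒ a a Y b ⇒ a a a S b ⇒ a a a a S b b ⇒ a a a a a Y b b ⇒ a a a a a b b b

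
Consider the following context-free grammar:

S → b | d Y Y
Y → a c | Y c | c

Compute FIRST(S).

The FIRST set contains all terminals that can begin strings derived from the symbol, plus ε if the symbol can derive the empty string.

We compute FIRST(S) using the standard algorithm.
FIRST(S) = {b, d}
FIRST(Y) = {a, c}
Therefore, FIRST(S) = {b, d}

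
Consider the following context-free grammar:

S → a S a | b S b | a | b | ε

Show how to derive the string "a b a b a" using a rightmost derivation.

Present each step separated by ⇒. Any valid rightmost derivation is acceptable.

S ⇒ a S a ⇒ a b S b a ⇒ a b a b a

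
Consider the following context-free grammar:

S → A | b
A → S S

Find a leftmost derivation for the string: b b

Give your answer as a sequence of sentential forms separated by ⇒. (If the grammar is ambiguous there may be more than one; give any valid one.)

S ⇒ A ⇒ S S ⇒ b S ⇒ b b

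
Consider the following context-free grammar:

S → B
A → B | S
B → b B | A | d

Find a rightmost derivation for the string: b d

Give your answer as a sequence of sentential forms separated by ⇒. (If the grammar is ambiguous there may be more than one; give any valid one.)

S ⇒ B ⇒ b B ⇒ b d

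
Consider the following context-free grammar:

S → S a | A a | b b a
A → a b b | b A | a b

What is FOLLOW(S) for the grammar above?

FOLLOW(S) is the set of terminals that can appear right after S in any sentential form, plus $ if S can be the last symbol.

We compute FOLLOW(S) using the standard algorithm.
FOLLOW(S) starts with {$}.
FIRST(A) = {a, b}
FIRST(S) = {a, b}
FOLLOW(A) = {a}
FOLLOW(S) = {$, a}
Therefore, FOLLOW(S) = {$, a}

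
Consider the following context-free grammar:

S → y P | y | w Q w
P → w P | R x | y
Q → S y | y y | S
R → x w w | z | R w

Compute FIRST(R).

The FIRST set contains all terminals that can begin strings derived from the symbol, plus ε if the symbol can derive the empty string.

We compute FIRST(R) using the standard algorithm.
FIRST(P) = {w, x, y, z}
FIRST(Q) = {w, y}
FIRST(R) = {x, z}
FIRST(S) = {w, y}
Therefore, FIRST(R) = {x, z}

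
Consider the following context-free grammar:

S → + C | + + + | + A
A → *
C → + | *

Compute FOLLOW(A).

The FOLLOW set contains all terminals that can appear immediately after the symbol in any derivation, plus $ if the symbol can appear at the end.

We compute FOLLOW(A) using the standard algorithm.
FOLLOW(S) starts with {$}.
FIRST(A) = {*}
FIRST(C) = {*, +}
FIRST(S) = {+}
FOLLOW(A) = {$}
FOLLOW(C) = {$}
FOLLOW(S) = {$}
Therefore, FOLLOW(A) = {$}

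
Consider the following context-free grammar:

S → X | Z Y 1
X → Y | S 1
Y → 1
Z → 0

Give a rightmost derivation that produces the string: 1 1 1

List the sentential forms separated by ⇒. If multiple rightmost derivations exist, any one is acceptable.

S ⇒ X ⇒ S 1 ⇒ X 1 ⇒ S 1 1 ⇒ X 1 1 ⇒ Y 1 1 ⇒ 1 1 1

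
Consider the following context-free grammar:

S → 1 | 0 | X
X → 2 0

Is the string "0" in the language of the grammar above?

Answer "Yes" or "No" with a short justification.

Yes - a valid derivation exists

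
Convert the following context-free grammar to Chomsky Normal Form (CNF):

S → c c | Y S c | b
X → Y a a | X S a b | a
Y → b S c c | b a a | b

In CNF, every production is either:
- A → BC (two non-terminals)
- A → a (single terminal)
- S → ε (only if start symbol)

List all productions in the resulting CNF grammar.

TC → c; S → b; TA → a; TB → b; X → a; Y → b; S → TC TC; S → Y X0; X0 → S TC; X → Y X1; X1 → TA TA; X → X X2; X2 → S X3; X3 → TA TB; Y → TB X4; X4 → S X5; X5 → TC TC; Y → TB X6; X6 → TA TA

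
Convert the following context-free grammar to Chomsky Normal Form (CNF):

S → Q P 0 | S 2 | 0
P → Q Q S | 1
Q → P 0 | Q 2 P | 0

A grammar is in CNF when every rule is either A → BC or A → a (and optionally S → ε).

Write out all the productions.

T0 → 0; T2 → 2; S → 0; P → 1; Q → 0; S → Q X0; X0 → P T0; S → S T2; P → Q X1; X1 → Q S; Q → P T0; Q → Q X2; X2 → T2 P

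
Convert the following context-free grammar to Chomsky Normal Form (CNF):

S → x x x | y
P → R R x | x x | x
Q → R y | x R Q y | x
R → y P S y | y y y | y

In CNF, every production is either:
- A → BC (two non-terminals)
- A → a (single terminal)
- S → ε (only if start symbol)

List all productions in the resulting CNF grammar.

TX → x; S → y; P → x; TY → y; Q → x; R → y; S → TX X0; X0 → TX TX; P → R X1; X1 → R TX; P → TX TX; Q → R TY; Q → TX X2; X2 → R X3; X3 → Q TY; R → TY X4; X4 → P X5; X5 → S TY; R → TY X6; X6 → TY TY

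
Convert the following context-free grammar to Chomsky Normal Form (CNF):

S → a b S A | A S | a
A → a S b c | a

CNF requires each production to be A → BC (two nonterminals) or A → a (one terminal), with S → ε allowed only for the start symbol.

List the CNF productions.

TA → a; TB → b; S → a; TC → c; A → a; S → TA X0; X0 → TB X1; X1 → S A; S → A S; A → TA X2; X2 → S X3; X3 → TB TC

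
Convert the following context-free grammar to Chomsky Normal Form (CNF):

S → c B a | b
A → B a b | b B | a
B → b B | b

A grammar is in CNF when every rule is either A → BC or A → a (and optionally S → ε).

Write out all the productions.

TC → c; TA → a; S → b; TB → b; A → a; B → b; S → TC X0; X0 → B TA; A → B X1; X1 → TA TB; A → TB B; B → TB B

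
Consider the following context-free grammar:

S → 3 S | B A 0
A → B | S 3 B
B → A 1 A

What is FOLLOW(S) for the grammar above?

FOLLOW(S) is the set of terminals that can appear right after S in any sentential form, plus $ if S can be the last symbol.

We compute FOLLOW(S) using the standard algorithm.
FOLLOW(S) starts with {$}.
FIRST(A) = {3}
FIRST(B) = {3}
FIRST(S) = {3}
FOLLOW(A) = {0, 1, 3}
FOLLOW(B) = {0, 1, 3}
FOLLOW(S) = {$, 3}
Therefore, FOLLOW(S) = {$, 3}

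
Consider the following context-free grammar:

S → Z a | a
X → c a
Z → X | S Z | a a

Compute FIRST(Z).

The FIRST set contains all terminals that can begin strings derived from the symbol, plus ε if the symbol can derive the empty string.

We compute FIRST(Z) using the standard algorithm.
FIRST(S) = {a, c}
FIRST(X) = {c}
FIRST(Z) = {a, c}
Therefore, FIRST(Z) = {a, c}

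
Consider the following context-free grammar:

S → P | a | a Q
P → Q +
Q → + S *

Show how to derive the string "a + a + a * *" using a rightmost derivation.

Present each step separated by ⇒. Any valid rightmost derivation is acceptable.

S ⇒ a Q ⇒ a + S * ⇒ a + a Q * ⇒ a + a + S * * ⇒ a + a + a * *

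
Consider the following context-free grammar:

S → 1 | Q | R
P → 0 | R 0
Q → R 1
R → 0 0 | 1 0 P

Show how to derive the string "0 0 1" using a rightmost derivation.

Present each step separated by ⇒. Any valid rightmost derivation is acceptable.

S ⇒ Q ⇒ R 1 ⇒ 0 0 1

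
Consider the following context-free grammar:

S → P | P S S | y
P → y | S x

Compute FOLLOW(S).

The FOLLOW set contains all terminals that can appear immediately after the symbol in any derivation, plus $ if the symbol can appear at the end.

We compute FOLLOW(S) using the standard algorithm.
FOLLOW(S) starts with {$}.
FIRST(P) = {y}
FIRST(S) = {y}
FOLLOW(P) = {$, x, y}
FOLLOW(S) = {$, x, y}
Therefore, FOLLOW(S) = {$, x, y}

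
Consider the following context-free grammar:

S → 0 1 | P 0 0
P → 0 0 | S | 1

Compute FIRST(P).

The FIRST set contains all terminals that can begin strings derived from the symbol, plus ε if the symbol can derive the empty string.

We compute FIRST(P) using the standard algorithm.
FIRST(P) = {0, 1}
FIRST(S) = {0, 1}
Therefore, FIRST(P) = {0, 1}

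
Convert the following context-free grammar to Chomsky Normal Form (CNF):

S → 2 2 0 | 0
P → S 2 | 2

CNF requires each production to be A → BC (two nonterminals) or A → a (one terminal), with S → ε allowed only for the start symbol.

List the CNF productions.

T2 → 2; T0 → 0; S → 0; P → 2; S → T2 X0; X0 → T2 T0; P → S T2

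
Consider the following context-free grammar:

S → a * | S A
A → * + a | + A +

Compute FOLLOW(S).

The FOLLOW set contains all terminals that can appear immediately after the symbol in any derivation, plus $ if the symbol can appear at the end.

We compute FOLLOW(S) using the standard algorithm.
FOLLOW(S) starts with {$}.
FIRST(A) = {*, +}
FIRST(S) = {a}
FOLLOW(A) = {$, *, +}
FOLLOW(S) = {$, *, +}
Therefore, FOLLOW(S) = {$, *, +}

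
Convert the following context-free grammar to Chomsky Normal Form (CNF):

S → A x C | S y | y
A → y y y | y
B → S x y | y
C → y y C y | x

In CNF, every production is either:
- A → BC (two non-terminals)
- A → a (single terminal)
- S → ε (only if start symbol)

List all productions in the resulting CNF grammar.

TX → x; TY → y; S → y; A → y; B → y; C → x; S → A X0; X0 → TX C; S → S TY; A → TY X1; X1 → TY TY; B → S X2; X2 → TX TY; C → TY X3; X3 → TY X4; X4 → C TY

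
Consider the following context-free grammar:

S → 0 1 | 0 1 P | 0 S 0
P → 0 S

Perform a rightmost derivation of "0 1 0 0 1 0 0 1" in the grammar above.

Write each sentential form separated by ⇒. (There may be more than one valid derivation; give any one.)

S ⇒ 0 1 P ⇒ 0 1 0 S ⇒ 0 1 0 0 1 P ⇒ 0 1 0 0 1 0 S ⇒ 0 1 0 0 1 0 0 1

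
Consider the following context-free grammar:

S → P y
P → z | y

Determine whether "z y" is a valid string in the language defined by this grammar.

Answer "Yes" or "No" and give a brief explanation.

Yes - a valid derivation exists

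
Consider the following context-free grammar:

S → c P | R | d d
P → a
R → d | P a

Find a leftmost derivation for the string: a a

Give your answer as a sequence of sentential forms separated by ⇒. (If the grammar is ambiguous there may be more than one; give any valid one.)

S ⇒ R ⇒ P a ⇒ a a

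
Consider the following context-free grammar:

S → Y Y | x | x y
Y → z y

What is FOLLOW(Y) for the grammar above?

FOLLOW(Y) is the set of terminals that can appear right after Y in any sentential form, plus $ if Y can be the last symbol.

We compute FOLLOW(Y) using the standard algorithm.
FOLLOW(S) starts with {$}.
FIRST(S) = {x, z}
FIRST(Y) = {z}
FOLLOW(S) = {$}
FOLLOW(Y) = {$, z}
Therefore, FOLLOW(Y) = {$, z}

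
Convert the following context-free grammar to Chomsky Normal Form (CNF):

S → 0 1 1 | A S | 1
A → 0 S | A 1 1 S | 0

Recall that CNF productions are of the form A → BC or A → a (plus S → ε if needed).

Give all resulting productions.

T0 → 0; T1 → 1; S → 1; A → 0; S → T0 X0; X0 → T1 T1; S → A S; A → T0 S; A → A X1; X1 → T1 X2; X2 → T1 S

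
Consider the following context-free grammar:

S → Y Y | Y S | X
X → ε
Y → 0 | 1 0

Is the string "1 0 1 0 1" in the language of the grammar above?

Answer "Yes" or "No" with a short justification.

No - no valid derivation exists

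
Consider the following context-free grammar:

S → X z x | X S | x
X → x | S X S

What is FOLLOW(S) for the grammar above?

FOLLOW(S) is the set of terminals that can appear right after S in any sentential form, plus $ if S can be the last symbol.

We compute FOLLOW(S) using the standard algorithm.
FOLLOW(S) starts with {$}.
FIRST(S) = {x}
FIRST(X) = {x}
FOLLOW(S) = {$, x, z}
FOLLOW(X) = {x, z}
Therefore, FOLLOW(S) = {$, x, z}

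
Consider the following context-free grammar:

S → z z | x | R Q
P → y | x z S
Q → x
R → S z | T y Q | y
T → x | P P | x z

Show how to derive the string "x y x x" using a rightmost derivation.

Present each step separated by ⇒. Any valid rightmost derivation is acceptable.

S ⇒ R Q ⇒ R x ⇒ T y Q x ⇒ T y x x ⇒ x y x x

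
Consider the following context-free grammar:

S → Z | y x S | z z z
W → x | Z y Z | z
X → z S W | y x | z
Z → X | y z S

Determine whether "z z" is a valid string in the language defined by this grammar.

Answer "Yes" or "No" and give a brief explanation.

No - no valid derivation exists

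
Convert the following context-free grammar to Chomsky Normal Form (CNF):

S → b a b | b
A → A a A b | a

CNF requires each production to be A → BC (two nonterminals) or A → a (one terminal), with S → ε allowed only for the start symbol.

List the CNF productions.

TB → b; TA → a; S → b; A → a; S → TB X0; X0 → TA TB; A → A X1; X1 → TA X2; X2 → A TB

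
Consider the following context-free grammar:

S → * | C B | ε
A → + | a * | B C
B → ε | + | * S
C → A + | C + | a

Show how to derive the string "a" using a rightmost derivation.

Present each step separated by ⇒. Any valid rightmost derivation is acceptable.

S ⇒ C B ⇒ C ⇒ a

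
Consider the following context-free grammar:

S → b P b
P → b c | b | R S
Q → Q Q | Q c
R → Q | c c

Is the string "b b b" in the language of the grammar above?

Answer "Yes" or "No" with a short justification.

Yes - a valid derivation exists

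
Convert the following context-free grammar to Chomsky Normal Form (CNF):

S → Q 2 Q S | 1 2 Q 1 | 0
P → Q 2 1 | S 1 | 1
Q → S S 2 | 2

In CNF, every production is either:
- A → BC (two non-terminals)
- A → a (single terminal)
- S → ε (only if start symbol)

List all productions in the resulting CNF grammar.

T2 → 2; T1 → 1; S → 0; P → 1; Q → 2; S → Q X0; X0 → T2 X1; X1 → Q S; S → T1 X2; X2 → T2 X3; X3 → Q T1; P → Q X4; X4 → T2 T1; P → S T1; Q → S X5; X5 → S T2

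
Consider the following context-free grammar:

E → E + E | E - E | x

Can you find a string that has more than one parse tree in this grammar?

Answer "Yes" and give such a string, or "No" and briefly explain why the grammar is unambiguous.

Yes - the string 'x + x - x - x' has two distinct parse trees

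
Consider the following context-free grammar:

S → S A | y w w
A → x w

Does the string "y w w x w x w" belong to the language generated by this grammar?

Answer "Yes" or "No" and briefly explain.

Yes - a valid derivation exists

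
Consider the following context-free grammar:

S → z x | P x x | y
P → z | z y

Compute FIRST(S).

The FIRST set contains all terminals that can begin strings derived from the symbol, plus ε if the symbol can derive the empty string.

We compute FIRST(S) using the standard algorithm.
FIRST(P) = {z}
FIRST(S) = {y, z}
Therefore, FIRST(S) = {y, z}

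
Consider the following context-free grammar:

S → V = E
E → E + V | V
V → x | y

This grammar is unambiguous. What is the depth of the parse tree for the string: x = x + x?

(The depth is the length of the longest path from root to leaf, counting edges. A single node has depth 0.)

4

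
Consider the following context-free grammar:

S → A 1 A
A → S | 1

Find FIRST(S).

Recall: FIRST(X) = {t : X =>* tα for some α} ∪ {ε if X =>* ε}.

We compute FIRST(S) using the standard algorithm.
FIRST(A) = {1}
FIRST(S) = {1}
Therefore, FIRST(S) = {1}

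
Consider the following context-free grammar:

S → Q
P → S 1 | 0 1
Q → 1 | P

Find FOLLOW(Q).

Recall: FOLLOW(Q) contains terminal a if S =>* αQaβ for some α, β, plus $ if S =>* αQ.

We compute FOLLOW(Q) using the standard algorithm.
FOLLOW(S) starts with {$}.
FIRST(P) = {0, 1}
FIRST(Q) = {0, 1}
FIRST(S) = {0, 1}
FOLLOW(P) = {$, 1}
FOLLOW(Q) = {$, 1}
FOLLOW(S) = {$, 1}
Therefore, FOLLOW(Q) = {$, 1}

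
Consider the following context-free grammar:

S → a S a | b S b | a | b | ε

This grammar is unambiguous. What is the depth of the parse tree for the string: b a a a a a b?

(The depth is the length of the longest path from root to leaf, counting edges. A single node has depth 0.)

4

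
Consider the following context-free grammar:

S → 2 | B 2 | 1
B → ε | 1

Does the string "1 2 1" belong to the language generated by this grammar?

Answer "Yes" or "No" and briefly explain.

No - no valid derivation exists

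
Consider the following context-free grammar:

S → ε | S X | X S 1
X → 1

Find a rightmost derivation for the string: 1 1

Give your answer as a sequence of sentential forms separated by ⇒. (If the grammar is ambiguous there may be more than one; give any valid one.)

S ⇒ X S 1 ⇒ X 1 ⇒ 1 1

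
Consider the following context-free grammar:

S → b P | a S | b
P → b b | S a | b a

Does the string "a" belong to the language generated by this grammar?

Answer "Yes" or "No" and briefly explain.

No - no valid derivation exists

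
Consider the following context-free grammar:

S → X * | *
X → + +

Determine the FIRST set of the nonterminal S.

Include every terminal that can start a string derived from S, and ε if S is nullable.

We compute FIRST(S) using the standard algorithm.
FIRST(S) = {*, +}
FIRST(X) = {+}
Therefore, FIRST(S) = {*, +}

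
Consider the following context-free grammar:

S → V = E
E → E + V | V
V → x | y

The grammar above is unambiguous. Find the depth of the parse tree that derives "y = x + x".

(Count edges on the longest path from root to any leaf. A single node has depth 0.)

4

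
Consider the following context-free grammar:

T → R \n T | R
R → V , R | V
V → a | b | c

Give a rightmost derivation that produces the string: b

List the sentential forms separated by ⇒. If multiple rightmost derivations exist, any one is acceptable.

T ⇒ R ⇒ V ⇒ b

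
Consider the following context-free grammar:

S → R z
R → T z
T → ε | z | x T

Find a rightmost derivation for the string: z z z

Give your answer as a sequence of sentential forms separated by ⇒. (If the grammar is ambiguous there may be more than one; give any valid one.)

S ⇒ R z ⇒ T z z ⇒ z z z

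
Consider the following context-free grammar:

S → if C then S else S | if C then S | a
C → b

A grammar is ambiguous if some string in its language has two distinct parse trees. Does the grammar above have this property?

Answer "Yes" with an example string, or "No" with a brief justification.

Yes - the string 'if b then if b then a else a' has two distinct parse trees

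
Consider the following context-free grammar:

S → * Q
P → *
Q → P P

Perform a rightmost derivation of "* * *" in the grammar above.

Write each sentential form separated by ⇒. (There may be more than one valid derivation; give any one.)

S ⇒ * Q ⇒ * P P ⇒ * P * ⇒ * * *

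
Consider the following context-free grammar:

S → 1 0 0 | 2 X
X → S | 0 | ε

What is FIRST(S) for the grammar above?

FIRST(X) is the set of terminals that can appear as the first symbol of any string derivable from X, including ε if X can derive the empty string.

We compute FIRST(S) using the standard algorithm.
FIRST(S) = {1, 2}
FIRST(X) = {0, 1, 2, ε}
Therefore, FIRST(S) = {1, 2}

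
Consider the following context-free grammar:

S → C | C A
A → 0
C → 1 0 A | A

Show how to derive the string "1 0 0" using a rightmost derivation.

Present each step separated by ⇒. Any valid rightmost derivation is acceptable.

S ⇒ C ⇒ 1 0 A ⇒ 1 0 0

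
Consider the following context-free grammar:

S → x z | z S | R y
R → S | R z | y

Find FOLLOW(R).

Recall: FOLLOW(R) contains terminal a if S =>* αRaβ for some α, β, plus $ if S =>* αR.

We compute FOLLOW(R) using the standard algorithm.
FOLLOW(S) starts with {$}.
FIRST(R) = {x, y, z}
FIRST(S) = {x, y, z}
FOLLOW(R) = {y, z}
FOLLOW(S) = {$, y, z}
Therefore, FOLLOW(R) = {y, z}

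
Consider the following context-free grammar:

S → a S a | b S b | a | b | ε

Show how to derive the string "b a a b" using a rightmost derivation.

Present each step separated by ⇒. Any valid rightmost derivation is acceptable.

S ⇒ b S b ⇒ b a S a b ⇒ b a a b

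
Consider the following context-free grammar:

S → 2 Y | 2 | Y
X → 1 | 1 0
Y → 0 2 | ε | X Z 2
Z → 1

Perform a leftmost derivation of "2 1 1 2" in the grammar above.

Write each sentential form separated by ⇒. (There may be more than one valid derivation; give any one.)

S ⇒ 2 Y ⇒ 2 X Z 2 ⇒ 2 1 Z 2 ⇒ 2 1 1 2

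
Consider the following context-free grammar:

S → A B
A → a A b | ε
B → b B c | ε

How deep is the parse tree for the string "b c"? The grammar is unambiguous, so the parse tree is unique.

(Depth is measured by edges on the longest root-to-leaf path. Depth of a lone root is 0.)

3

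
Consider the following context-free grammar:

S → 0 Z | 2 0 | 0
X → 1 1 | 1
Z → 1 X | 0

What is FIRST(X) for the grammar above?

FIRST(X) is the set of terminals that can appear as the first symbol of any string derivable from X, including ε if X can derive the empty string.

We compute FIRST(X) using the standard algorithm.
FIRST(S) = {0, 2}
FIRST(X) = {1}
FIRST(Z) = {0, 1}
Therefore, FIRST(X) = {1}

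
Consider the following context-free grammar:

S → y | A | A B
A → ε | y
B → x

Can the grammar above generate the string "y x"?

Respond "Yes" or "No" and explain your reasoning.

Yes - a valid derivation exists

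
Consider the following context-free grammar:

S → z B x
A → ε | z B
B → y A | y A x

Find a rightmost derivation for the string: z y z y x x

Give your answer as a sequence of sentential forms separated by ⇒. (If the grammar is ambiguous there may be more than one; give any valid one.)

S ⇒ z B x ⇒ z y A x ⇒ z y z B x ⇒ z y z y A x x ⇒ z y z y x x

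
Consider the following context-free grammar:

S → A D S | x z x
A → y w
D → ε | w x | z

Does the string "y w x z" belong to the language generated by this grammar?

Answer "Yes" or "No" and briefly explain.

No - no valid derivation exists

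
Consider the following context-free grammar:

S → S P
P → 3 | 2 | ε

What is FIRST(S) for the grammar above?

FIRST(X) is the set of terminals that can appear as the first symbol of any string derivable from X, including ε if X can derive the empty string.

We compute FIRST(S) using the standard algorithm.
FIRST(P) = {2, 3, ε}
FIRST(S) = {}
Therefore, FIRST(S) = {}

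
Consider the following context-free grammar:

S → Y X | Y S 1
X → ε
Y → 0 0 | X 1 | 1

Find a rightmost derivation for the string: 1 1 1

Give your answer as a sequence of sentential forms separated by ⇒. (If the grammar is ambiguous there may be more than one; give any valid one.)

S ⇒ Y S 1 ⇒ Y Y X 1 ⇒ Y Y 1 ⇒ Y 1 1 ⇒ 1 1 1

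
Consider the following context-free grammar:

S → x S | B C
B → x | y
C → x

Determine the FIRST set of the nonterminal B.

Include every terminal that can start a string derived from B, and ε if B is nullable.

We compute FIRST(B) using the standard algorithm.
FIRST(B) = {x, y}
FIRST(C) = {x}
FIRST(S) = {x, y}
Therefore, FIRST(B) = {x, y}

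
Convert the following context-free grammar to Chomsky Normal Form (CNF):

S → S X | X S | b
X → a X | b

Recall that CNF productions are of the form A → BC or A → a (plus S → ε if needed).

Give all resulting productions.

S → b; TA → a; X → b; S → S X; S → X S; X → TA X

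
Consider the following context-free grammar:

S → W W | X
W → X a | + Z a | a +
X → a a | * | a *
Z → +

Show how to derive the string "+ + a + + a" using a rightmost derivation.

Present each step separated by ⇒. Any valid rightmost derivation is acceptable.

S ⇒ W W ⇒ W + Z a ⇒ W + + a ⇒ + Z a + + a ⇒ + + a + + a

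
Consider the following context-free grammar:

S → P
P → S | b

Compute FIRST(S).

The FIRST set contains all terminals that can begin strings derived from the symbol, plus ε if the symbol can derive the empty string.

We compute FIRST(S) using the standard algorithm.
FIRST(P) = {b}
FIRST(S) = {b}
Therefore, FIRST(S) = {b}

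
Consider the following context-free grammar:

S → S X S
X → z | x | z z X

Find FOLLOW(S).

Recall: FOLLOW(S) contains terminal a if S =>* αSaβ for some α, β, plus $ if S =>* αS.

We compute FOLLOW(S) using the standard algorithm.
FOLLOW(S) starts with {$}.
FIRST(S) = {}
FIRST(X) = {x, z}
FOLLOW(S) = {$, x, z}
FOLLOW(X) = {}
Therefore, FOLLOW(S) = {$, x, z}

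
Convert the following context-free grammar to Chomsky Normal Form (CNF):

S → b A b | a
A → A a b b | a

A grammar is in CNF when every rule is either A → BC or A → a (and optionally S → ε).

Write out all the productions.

TB → b; S → a; TA → a; A → a; S → TB X0; X0 → A TB; A → A X1; X1 → TA X2; X2 → TB TB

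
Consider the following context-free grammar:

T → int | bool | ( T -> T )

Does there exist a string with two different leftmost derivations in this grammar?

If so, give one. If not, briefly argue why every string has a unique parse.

No - every string in the language has a unique leftmost derivation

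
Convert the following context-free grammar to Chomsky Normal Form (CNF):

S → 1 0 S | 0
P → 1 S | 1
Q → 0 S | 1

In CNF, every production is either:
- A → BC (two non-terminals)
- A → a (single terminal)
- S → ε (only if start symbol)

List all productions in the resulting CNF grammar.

T1 → 1; T0 → 0; S → 0; P → 1; Q → 1; S → T1 X0; X0 → T0 S; P → T1 S; Q → T0 S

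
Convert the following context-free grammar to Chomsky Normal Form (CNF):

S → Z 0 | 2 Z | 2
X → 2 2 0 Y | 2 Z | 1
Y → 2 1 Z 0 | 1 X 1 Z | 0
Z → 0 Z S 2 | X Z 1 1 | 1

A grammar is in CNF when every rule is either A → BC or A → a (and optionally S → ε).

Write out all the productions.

T0 → 0; T2 → 2; S → 2; X → 1; T1 → 1; Y → 0; Z → 1; S → Z T0; S → T2 Z; X → T2 X0; X0 → T2 X1; X1 → T0 Y; X → T2 Z; Y → T2 X2; X2 → T1 X3; X3 → Z T0; Y → T1 X4; X4 → X X5; X5 → T1 Z; Z → T0 X6; X6 → Z X7; X7 → S T2; Z → X X8; X8 → Z X9; X9 → T1 T1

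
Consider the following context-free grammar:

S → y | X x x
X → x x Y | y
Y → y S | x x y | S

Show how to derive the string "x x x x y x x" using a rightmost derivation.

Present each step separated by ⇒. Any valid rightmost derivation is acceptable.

S ⇒ X x x ⇒ x x Y x x ⇒ x x x x y x x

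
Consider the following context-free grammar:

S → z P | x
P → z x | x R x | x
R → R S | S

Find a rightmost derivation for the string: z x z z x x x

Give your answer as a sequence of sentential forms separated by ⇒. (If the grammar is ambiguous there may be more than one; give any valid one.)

S ⇒ z P ⇒ z x R x ⇒ z x R S x ⇒ z x R x x ⇒ z x S x x ⇒ z x z P x x ⇒ z x z z x x x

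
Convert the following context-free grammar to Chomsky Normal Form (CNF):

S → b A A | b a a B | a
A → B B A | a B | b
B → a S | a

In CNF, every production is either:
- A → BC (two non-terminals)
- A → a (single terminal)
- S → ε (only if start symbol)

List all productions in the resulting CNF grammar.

TB → b; TA → a; S → a; A → b; B → a; S → TB X0; X0 → A A; S → TB X1; X1 → TA X2; X2 → TA B; A → B X3; X3 → B A; A → TA B; B → TA S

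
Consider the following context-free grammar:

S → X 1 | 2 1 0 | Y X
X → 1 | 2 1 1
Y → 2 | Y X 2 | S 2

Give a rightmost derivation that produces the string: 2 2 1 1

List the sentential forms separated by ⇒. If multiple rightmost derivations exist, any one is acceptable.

S ⇒ Y X ⇒ Y 2 1 1 ⇒ 2 2 1 1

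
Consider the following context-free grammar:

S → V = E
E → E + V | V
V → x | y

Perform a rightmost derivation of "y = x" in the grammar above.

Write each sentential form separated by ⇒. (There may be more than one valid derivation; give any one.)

S ⇒ V = E ⇒ V = V ⇒ V = x ⇒ y = x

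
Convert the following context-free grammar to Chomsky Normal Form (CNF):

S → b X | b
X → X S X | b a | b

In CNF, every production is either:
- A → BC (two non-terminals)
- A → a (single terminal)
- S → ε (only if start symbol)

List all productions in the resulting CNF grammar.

TB → b; S → b; TA → a; X → b; S → TB X; X → X X0; X0 → S X; X → TB TA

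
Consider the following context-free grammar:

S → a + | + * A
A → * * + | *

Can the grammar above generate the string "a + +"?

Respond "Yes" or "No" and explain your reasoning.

No - no valid derivation exists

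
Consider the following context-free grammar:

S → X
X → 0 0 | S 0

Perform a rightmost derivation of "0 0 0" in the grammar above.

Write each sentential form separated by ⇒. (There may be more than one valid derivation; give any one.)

S ⇒ X ⇒ S 0 ⇒ X 0 ⇒ 0 0 0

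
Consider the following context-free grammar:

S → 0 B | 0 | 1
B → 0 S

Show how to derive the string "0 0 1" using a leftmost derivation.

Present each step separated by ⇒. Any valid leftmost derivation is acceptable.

S ⇒ 0 B ⇒ 0 0 S ⇒ 0 0 1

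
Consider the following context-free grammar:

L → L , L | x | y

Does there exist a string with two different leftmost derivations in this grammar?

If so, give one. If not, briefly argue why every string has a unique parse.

Yes - the string 'x , y , y , x , x' has two distinct leftmost derivations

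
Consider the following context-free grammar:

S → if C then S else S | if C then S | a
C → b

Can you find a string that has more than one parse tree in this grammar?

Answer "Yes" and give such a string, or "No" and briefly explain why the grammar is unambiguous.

Yes - the string 'if b then if b then if b then a else a else a' has two distinct parse trees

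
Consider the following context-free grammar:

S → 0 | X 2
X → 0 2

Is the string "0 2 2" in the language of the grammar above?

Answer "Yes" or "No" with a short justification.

Yes - a valid derivation exists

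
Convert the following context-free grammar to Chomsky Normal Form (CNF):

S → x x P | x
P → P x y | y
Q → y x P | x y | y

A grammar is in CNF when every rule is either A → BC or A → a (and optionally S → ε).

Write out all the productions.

TX → x; S → x; TY → y; P → y; Q → y; S → TX X0; X0 → TX P; P → P X1; X1 → TX TY; Q → TY X2; X2 → TX P; Q → TX TY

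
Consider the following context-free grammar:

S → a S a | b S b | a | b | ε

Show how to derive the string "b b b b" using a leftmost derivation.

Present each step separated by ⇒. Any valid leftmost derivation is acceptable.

S ⇒ b S b ⇒ b b S b b ⇒ b b b b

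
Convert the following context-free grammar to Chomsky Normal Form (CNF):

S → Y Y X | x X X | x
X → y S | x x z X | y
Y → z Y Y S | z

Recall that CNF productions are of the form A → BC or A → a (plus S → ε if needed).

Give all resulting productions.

TX → x; S → x; TY → y; TZ → z; X → y; Y → z; S → Y X0; X0 → Y X; S → TX X1; X1 → X X; X → TY S; X → TX X2; X2 → TX X3; X3 → TZ X; Y → TZ X4; X4 → Y X5; X5 → Y S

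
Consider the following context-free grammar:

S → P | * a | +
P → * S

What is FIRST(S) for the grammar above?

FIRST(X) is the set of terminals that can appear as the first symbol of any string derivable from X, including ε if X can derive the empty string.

We compute FIRST(S) using the standard algorithm.
FIRST(P) = {*}
FIRST(S) = {*, +}
Therefore, FIRST(S) = {*, +}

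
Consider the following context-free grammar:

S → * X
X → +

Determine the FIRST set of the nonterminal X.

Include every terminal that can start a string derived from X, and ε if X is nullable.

We compute FIRST(X) using the standard algorithm.
FIRST(S) = {*}
FIRST(X) = {+}
Therefore, FIRST(X) = {+}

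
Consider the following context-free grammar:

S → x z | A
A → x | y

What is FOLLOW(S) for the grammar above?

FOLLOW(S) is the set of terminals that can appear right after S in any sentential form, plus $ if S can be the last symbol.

We compute FOLLOW(S) using the standard algorithm.
FOLLOW(S) starts with {$}.
FIRST(A) = {x, y}
FIRST(S) = {x, y}
FOLLOW(A) = {$}
FOLLOW(S) = {$}
Therefore, FOLLOW(S) = {$}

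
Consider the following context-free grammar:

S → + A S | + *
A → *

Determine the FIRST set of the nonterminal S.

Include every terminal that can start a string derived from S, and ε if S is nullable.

We compute FIRST(S) using the standard algorithm.
FIRST(A) = {*}
FIRST(S) = {+}
Therefore, FIRST(S) = {+}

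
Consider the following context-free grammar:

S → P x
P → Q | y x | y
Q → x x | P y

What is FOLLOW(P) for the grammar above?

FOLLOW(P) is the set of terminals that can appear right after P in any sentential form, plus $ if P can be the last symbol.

We compute FOLLOW(P) using the standard algorithm.
FOLLOW(S) starts with {$}.
FIRST(P) = {x, y}
FIRST(Q) = {x, y}
FIRST(S) = {x, y}
FOLLOW(P) = {x, y}
FOLLOW(Q) = {x, y}
FOLLOW(S) = {$}
Therefore, FOLLOW(P) = {x, y}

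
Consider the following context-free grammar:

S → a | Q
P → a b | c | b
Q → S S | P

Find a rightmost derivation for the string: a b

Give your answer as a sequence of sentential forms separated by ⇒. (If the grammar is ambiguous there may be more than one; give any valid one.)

S ⇒ Q ⇒ P ⇒ a b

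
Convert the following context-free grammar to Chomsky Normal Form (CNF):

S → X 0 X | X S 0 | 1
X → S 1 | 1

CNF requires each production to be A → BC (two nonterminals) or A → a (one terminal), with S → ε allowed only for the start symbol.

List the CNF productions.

T0 → 0; S → 1; T1 → 1; X → 1; S → X X0; X0 → T0 X; S → X X1; X1 → S T0; X → S T1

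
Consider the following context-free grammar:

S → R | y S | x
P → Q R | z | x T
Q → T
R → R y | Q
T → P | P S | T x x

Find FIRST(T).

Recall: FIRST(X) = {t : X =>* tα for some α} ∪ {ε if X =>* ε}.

We compute FIRST(T) using the standard algorithm.
FIRST(P) = {x, z}
FIRST(Q) = {x, z}
FIRST(R) = {x, z}
FIRST(S) = {x, y, z}
FIRST(T) = {x, z}
Therefore, FIRST(T) = {x, z}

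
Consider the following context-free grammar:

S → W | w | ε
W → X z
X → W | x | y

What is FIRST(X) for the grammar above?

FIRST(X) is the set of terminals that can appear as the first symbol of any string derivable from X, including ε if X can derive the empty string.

We compute FIRST(X) using the standard algorithm.
FIRST(S) = {w, x, y, ε}
FIRST(W) = {x, y}
FIRST(X) = {x, y}
Therefore, FIRST(X) = {x, y}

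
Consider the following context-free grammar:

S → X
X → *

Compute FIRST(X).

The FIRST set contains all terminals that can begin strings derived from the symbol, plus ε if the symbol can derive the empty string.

We compute FIRST(X) using the standard algorithm.
FIRST(S) = {*}
FIRST(X) = {*}
Therefore, FIRST(X) = {*}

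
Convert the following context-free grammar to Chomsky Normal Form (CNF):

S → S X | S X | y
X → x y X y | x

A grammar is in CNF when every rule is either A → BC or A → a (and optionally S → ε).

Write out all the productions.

S → y; TX → x; TY → y; X → x; S → S X; S → S X; X → TX X0; X0 → TY X1; X1 → X TY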